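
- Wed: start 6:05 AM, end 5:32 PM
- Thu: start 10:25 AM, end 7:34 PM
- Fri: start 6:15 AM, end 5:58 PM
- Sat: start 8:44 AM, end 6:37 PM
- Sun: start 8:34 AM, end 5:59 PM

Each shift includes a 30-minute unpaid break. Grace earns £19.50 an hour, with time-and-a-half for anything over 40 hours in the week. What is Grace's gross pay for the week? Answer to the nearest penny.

Wed: 6:05 AM–5:32 PM = 11 h 27 min; less 30 min break → 10 h 57 min
Thu: 10:25 AM–7:34 PM = 9 h 9 min; less 30 min break → 8 h 39 min
Fri: 6:15 AM–5:58 PM = 11 h 43 min; less 30 min break → 11 h 13 min
Sat: 8:44 AM–6:37 PM = 9 h 53 min; less 30 min break → 9 h 23 min
Sun: 8:34 AM–5:59 PM = 9 h 25 min; less 30 min break → 8 h 55 min
Total worked: 49 h 7 min = 2947 min.
Regular 40 h 0 min = 2400 min at £19.50/h; overtime 9 h 7 min = 547 min at £29.25/h.
Pay = (2400 × £19.50 + 547 × £29.25) ÷ 60 = £1046.66.

£1046.66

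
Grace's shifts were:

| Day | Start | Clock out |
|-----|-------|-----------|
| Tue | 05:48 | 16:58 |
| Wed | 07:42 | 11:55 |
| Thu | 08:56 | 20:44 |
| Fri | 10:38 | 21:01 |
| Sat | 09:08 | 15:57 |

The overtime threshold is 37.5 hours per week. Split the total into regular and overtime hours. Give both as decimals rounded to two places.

Tue: 05:48–16:58 = 11 h 10 min
Wed: 07:42–11:55 = 4 h 13 min
Thu: 08:56–20:44 = 11 h 48 min
Fri: 10:38–21:01 = 10 h 23 min
Sat: 09:08–15:57 = 6 h 49 min
Total worked: 44 h 23 min = 44.38 h.
Threshold 37.5 h → overtime 6 h 53 min, regular 37 h 30 min.

Regular 37.50 hours, overtime 6.88 hours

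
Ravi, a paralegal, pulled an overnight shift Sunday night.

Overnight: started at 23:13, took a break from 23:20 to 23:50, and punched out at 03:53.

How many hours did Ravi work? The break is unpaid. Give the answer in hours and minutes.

Overnight: 23:13 → midnight = 0 h 47 min; midnight → 03:53 = 3 h 53 min; span 4 h 40 min; less 30 min break → 4 h 10 min

4 h 10 min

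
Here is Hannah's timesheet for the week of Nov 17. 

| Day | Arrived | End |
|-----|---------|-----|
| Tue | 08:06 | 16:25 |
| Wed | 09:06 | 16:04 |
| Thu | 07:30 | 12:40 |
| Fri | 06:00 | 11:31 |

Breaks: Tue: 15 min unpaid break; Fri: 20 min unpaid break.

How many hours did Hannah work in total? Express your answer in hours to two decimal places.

Tue: 08:06–16:25 = 8 h 19 min; less 15 min break → 8 h 4 min
Wed: 09:06–16:04 = 6 h 58 min
Thu: 07:30–12:40 = 5 h 10 min
Fri: 06:00–11:31 = 5 h 31 min; less 20 min break → 5 h 11 min
Total: 8 h 4 min + 6 h 58 min + 5 h 10 min + 5 h 11 min = 25 h 23 min.

25.38 hours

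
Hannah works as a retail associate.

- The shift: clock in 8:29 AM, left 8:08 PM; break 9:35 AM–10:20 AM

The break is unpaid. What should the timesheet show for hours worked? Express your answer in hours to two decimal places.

10.90 hours

The shift: 8:29 AM–8:08 PM = 11 h 39 min; less 45 min break → 10 h 54 min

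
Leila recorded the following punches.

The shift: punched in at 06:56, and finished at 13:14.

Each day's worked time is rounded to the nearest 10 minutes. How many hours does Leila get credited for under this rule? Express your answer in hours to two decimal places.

6.33 hours

The shift: 06:56–13:14 = 6 h 18 min → rounds to 6 h 20 min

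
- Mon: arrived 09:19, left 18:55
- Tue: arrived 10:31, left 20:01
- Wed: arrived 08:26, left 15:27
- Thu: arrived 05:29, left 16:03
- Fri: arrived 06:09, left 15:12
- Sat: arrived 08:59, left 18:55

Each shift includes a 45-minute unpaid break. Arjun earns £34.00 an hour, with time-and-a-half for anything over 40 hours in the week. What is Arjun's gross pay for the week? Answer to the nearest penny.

Mon: 09:19–18:55 = 9 h 36 min; less 45 min break → 8 h 51 min
Tue: 10:31–20:01 = 9 h 30 min; less 45 min break → 8 h 45 min
Wed: 08:26–15:27 = 7 h 1 min; less 45 min break → 6 h 16 min
Thu: 05:29–16:03 = 10 h 34 min; less 45 min break → 9 h 49 min
Fri: 06:09–15:12 = 9 h 3 min; less 45 min break → 8 h 18 min
Sat: 08:59–18:55 = 9 h 56 min; less 45 min break → 9 h 11 min
Total worked: 51 h 10 min = 3070 min.
Regular 40 h 0 min = 2400 min at £34.00/h; overtime 11 h 10 min = 670 min at £51.00/h.
Pay = (2400 × £34.00 + 670 × £51.00) ÷ 60 = £1929.50.

£1929.50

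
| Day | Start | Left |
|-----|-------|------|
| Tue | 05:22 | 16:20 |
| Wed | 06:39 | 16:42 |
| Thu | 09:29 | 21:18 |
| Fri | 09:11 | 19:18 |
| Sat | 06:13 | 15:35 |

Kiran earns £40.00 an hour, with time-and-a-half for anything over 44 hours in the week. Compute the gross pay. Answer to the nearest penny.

£2259.00

Tue: 05:22–16:20 = 10 h 58 min
Wed: 06:39–16:42 = 10 h 3 min
Thu: 09:29–21:18 = 11 h 49 min
Fri: 09:11–19:18 = 10 h 7 min
Sat: 06:13–15:35 = 9 h 22 min
Total worked: 52 h 19 min = 3139 min.
Regular 44 h 0 min = 2640 min at £40.00/h; overtime 8 h 19 min = 499 min at £60.00/h.
Pay = (2640 × £40.00 + 499 × £60.00) ÷ 60 = £2259.00.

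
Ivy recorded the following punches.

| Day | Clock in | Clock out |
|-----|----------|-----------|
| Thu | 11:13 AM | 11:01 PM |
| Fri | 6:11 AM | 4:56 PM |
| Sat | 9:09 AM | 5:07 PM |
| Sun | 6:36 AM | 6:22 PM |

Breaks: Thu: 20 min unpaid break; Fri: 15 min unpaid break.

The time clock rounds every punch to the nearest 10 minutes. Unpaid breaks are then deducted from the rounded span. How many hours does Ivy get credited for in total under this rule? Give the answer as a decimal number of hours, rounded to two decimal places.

Thu: in 11:13 AM→11:10 AM, out 11:01 PM→11:00 PM; 11 h 50 min − 20 min = 11 h 30 min
Fri: in 6:11 AM→6:10 AM, out 4:56 PM→5:00 PM; 10 h 50 min − 15 min = 10 h 35 min
Sat: in 9:09 AM→9:10 AM, out 5:07 PM→5:10 PM; 8 h 0 min
Sun: in 6:36 AM→6:40 AM, out 6:22 PM→6:20 PM; 11 h 40 min
Total credited: 41 h 45 min.

41.75 hours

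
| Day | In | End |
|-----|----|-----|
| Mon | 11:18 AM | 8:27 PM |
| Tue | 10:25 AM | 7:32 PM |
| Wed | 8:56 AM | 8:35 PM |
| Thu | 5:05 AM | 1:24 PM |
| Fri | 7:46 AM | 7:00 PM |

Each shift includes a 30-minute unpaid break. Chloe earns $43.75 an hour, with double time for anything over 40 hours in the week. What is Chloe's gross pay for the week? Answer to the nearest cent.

Mon: 11:18 AM–8:27 PM = 9 h 9 min; less 30 min break → 8 h 39 min
Tue: 10:25 AM–7:32 PM = 9 h 7 min; less 30 min break → 8 h 37 min
Wed: 8:56 AM–8:35 PM = 11 h 39 min; less 30 min break → 11 h 9 min
Thu: 5:05 AM–1:24 PM = 8 h 19 min; less 30 min break → 7 h 49 min
Fri: 7:46 AM–7:00 PM = 11 h 14 min; less 30 min break → 10 h 44 min
Total worked: 46 h 58 min = 2818 min.
Regular 40 h 0 min = 2400 min at $43.75/h; overtime 6 h 58 min = 418 min at $87.50/h.
Pay = (2400 × $43.75 + 418 × $87.50) ÷ 60 = $2359.58.

$2359.58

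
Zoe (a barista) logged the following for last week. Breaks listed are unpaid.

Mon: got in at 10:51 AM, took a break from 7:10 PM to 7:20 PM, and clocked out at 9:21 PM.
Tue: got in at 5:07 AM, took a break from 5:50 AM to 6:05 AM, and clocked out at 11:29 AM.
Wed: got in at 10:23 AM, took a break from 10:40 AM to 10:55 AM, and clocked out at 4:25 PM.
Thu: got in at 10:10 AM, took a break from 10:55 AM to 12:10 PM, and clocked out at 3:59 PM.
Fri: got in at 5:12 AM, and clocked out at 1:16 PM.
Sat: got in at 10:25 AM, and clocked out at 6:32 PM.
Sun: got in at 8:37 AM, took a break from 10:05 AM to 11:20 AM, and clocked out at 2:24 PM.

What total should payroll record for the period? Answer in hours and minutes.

Mon: 10:51 AM–9:21 PM = 10 h 30 min; less 10 min break → 10 h 20 min
Tue: 5:07 AM–11:29 AM = 6 h 22 min; less 15 min break → 6 h 7 min
Wed: 10:23 AM–4:25 PM = 6 h 2 min; less 15 min break → 5 h 47 min
Thu: 10:10 AM–3:59 PM = 5 h 49 min; less 75 min break → 4 h 34 min
Fri: 5:12 AM–1:16 PM = 8 h 4 min
Sat: 10:25 AM–6:32 PM = 8 h 7 min
Sun: 8:37 AM–2:24 PM = 5 h 47 min; less 75 min break → 4 h 32 min
Total: 10 h 20 min + 6 h 7 min + 5 h 47 min + 4 h 34 min + 8 h 4 min + 8 h 7 min + 4 h 32 min = 47 h 31 min.

47 h 31 min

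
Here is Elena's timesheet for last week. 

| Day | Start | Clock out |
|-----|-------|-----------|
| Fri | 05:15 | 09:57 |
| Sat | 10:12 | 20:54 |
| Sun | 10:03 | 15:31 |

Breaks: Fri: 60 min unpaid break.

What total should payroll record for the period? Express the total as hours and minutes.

19 h 52 min

Fri: 05:15–09:57 = 4 h 42 min; less 60 min break → 3 h 42 min
Sat: 10:12–20:54 = 10 h 42 min
Sun: 10:03–15:31 = 5 h 28 min
Total: 3 h 42 min + 10 h 42 min + 5 h 28 min = 19 h 52 min.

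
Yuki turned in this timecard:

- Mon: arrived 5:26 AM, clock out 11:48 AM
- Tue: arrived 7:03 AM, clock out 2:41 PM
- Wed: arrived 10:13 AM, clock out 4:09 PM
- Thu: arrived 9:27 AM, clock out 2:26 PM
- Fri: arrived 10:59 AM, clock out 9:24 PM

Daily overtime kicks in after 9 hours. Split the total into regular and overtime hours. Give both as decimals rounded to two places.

Mon: 5:26 AM–11:48 AM = 6 h 22 min
Tue: 7:03 AM–2:41 PM = 7 h 38 min
Wed: 10:13 AM–4:09 PM = 5 h 56 min
Thu: 9:27 AM–2:26 PM = 4 h 59 min
Fri: 10:59 AM–9:24 PM = 10 h 25 min
Mon reg 6 h 22 min / OT 0 h 0 min; Tue reg 7 h 38 min / OT 0 h 0 min; Wed reg 5 h 56 min / OT 0 h 0 min; Thu reg 4 h 59 min / OT 0 h 0 min; Fri reg 9 h 0 min / OT 1 h 25 min.
Totals: regular 33 h 55 min, overtime 1 h 25 min.

Regular 33.92 hours, overtime 1.42 hours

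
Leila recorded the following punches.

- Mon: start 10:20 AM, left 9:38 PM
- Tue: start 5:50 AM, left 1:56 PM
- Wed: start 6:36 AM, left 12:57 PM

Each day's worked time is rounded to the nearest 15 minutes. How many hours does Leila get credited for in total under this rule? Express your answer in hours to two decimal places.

Mon: 10:20 AM–9:38 PM = 11 h 18 min → rounds to 11 h 15 min
Tue: 5:50 AM–1:56 PM = 8 h 6 min → rounds to 8 h 0 min
Wed: 6:36 AM–12:57 PM = 6 h 21 min → rounds to 6 h 15 min
Total credited: 25 h 30 min.

25.50 hours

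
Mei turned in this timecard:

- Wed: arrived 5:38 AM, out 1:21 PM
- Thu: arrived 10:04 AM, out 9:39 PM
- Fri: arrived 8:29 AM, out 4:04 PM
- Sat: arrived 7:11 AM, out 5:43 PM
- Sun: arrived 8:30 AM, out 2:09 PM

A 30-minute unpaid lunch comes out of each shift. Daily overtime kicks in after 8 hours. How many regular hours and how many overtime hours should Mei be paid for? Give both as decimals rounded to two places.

Wed: 5:38 AM–1:21 PM = 7 h 43 min; less 30 min break → 7 h 13 min
Thu: 10:04 AM–9:39 PM = 11 h 35 min; less 30 min break → 11 h 5 min
Fri: 8:29 AM–4:04 PM = 7 h 35 min; less 30 min break → 7 h 5 min
Sat: 7:11 AM–5:43 PM = 10 h 32 min; less 30 min break → 10 h 2 min
Sun: 8:30 AM–2:09 PM = 5 h 39 min; less 30 min break → 5 h 9 min
Wed reg 7 h 13 min / OT 0 h 0 min; Thu reg 8 h 0 min / OT 3 h 5 min; Fri reg 7 h 5 min / OT 0 h 0 min; Sat reg 8 h 0 min / OT 2 h 2 min; Sun reg 5 h 9 min / OT 0 h 0 min.
Totals: regular 35 h 27 min, overtime 5 h 7 min.

Regular 35.45 hours, overtime 5.12 hours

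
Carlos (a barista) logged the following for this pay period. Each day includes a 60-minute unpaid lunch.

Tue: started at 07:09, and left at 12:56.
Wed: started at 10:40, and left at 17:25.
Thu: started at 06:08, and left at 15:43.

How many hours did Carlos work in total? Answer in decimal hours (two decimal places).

Tue: 07:09–12:56 = 5 h 47 min; less 60 min break → 4 h 47 min
Wed: 10:40–17:25 = 6 h 45 min; less 60 min break → 5 h 45 min
Thu: 06:08–15:43 = 9 h 35 min; less 60 min break → 8 h 35 min
Total: 4 h 47 min + 5 h 45 min + 8 h 35 min = 19 h 7 min.

19.12 hours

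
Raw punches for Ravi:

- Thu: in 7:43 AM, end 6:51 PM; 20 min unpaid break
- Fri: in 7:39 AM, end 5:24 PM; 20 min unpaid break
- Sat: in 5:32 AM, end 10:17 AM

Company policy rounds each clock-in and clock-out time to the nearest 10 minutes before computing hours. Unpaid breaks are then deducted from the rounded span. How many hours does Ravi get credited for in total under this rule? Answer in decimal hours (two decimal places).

25.00 hours

Thu: in 7:43 AM→7:40 AM, out 6:51 PM→6:50 PM; 11 h 10 min − 20 min = 10 h 50 min
Fri: in 7:39 AM→7:40 AM, out 5:24 PM→5:20 PM; 9 h 40 min − 20 min = 9 h 20 min
Sat: in 5:32 AM→5:30 AM, out 10:17 AM→10:20 AM; 4 h 50 min
Total credited: 25 h 0 min.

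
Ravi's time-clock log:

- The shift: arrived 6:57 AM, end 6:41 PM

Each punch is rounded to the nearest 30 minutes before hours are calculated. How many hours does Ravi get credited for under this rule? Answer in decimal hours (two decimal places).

11.50 hours

The shift: in 6:57 AM→7:00 AM, out 6:41 PM→6:30 PM; 11 h 30 min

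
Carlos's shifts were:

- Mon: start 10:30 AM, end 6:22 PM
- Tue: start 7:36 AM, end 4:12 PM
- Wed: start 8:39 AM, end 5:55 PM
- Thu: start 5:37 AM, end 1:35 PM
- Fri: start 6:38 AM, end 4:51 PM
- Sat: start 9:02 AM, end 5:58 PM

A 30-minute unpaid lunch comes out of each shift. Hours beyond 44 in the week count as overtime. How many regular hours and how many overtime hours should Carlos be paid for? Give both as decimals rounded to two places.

Mon: 10:30 AM–6:22 PM = 7 h 52 min; less 30 min break → 7 h 22 min
Tue: 7:36 AM–4:12 PM = 8 h 36 min; less 30 min break → 8 h 6 min
Wed: 8:39 AM–5:55 PM = 9 h 16 min; less 30 min break → 8 h 46 min
Thu: 5:37 AM–1:35 PM = 7 h 58 min; less 30 min break → 7 h 28 min
Fri: 6:38 AM–4:51 PM = 10 h 13 min; less 30 min break → 9 h 43 min
Sat: 9:02 AM–5:58 PM = 8 h 56 min; less 30 min break → 8 h 26 min
Total worked: 49 h 51 min = 49.85 h.
Threshold 44 h → overtime 5 h 51 min, regular 44 h 0 min.

Regular 44.00 hours, overtime 5.85 hours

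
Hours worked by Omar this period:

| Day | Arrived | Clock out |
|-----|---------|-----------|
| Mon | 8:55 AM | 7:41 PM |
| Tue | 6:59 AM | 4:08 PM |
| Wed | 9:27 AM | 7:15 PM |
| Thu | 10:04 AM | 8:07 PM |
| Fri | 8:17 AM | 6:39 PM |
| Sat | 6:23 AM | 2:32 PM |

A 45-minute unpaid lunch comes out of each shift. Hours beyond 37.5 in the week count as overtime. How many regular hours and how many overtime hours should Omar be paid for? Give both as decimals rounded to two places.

Mon: 8:55 AM–7:41 PM = 10 h 46 min; less 45 min break → 10 h 1 min
Tue: 6:59 AM–4:08 PM = 9 h 9 min; less 45 min break → 8 h 24 min
Wed: 9:27 AM–7:15 PM = 9 h 48 min; less 45 min break → 9 h 3 min
Thu: 10:04 AM–8:07 PM = 10 h 3 min; less 45 min break → 9 h 18 min
Fri: 8:17 AM–6:39 PM = 10 h 22 min; less 45 min break → 9 h 37 min
Sat: 6:23 AM–2:32 PM = 8 h 9 min; less 45 min break → 7 h 24 min
Total worked: 53 h 47 min = 53.78 h.
Threshold 37.5 h → overtime 16 h 17 min, regular 37 h 30 min.

Regular 37.50 hours, overtime 16.28 hours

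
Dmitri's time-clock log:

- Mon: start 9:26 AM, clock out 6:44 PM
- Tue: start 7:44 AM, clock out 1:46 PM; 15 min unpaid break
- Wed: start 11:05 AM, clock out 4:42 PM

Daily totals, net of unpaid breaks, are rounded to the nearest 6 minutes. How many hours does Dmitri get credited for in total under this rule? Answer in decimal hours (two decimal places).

Mon: 9:26 AM–6:44 PM = 9 h 18 min → rounds to 9 h 18 min
Tue: 7:44 AM–1:46 PM = 6 h 2 min − 15 min = 5 h 47 min → rounds to 5 h 48 min
Wed: 11:05 AM–4:42 PM = 5 h 37 min → rounds to 5 h 36 min
Total credited: 20 h 42 min.

20.70 hours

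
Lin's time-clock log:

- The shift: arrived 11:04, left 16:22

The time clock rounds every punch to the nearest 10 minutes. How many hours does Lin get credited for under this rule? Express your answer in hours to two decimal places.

5.33 hours

The shift: in 11:04→11:00, out 16:22→16:20; 5 h 20 min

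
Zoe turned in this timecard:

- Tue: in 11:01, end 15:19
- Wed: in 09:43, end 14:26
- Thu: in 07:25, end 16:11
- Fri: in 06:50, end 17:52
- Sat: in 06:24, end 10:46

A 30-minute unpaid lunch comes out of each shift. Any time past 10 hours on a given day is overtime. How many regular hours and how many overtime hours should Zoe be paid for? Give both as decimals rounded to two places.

Tue: 11:01–15:19 = 4 h 18 min; less 30 min break → 3 h 48 min
Wed: 09:43–14:26 = 4 h 43 min; less 30 min break → 4 h 13 min
Thu: 07:25–16:11 = 8 h 46 min; less 30 min break → 8 h 16 min
Fri: 06:50–17:52 = 11 h 2 min; less 30 min break → 10 h 32 min
Sat: 06:24–10:46 = 4 h 22 min; less 30 min break → 3 h 52 min
Tue reg 3 h 48 min / OT 0 h 0 min; Wed reg 4 h 13 min / OT 0 h 0 min; Thu reg 8 h 16 min / OT 0 h 0 min; Fri reg 10 h 0 min / OT 0 h 32 min; Sat reg 3 h 52 min / OT 0 h 0 min.
Totals: regular 30 h 9 min, overtime 0 h 32 min.

Regular 30.15 hours, overtime 0.53 hours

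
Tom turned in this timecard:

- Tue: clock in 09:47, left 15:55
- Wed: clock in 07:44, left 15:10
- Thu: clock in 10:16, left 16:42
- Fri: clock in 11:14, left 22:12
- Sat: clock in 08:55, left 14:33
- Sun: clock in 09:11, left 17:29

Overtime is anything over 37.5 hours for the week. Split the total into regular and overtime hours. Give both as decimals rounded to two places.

Regular 37.50 hours, overtime 7.40 hours

Tue: 09:47–15:55 = 6 h 8 min
Wed: 07:44–15:10 = 7 h 26 min
Thu: 10:16–16:42 = 6 h 26 min
Fri: 11:14–22:12 = 10 h 58 min
Sat: 08:55–14:33 = 5 h 38 min
Sun: 09:11–17:29 = 8 h 18 min
Total worked: 44 h 54 min = 44.90 h.
Threshold 37.5 h → overtime 7 h 24 min, regular 37 h 30 min.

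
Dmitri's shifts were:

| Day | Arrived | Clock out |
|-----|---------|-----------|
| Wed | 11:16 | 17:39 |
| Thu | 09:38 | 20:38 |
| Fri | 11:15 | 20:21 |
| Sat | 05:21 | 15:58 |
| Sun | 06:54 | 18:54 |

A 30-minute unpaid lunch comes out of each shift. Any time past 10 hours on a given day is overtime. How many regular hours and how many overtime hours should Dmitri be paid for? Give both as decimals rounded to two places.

Regular 44.48 hours, overtime 2.12 hours

Wed: 11:16–17:39 = 6 h 23 min; less 30 min break → 5 h 53 min
Thu: 09:38–20:38 = 11 h 0 min; less 30 min break → 10 h 30 min
Fri: 11:15–20:21 = 9 h 6 min; less 30 min break → 8 h 36 min
Sat: 05:21–15:58 = 10 h 37 min; less 30 min break → 10 h 7 min
Sun: 06:54–18:54 = 12 h 0 min; less 30 min break → 11 h 30 min
Wed reg 5 h 53 min / OT 0 h 0 min; Thu reg 10 h 0 min / OT 0 h 30 min; Fri reg 8 h 36 min / OT 0 h 0 min; Sat reg 10 h 0 min / OT 0 h 7 min; Sun reg 10 h 0 min / OT 1 h 30 min.
Totals: regular 44 h 29 min, overtime 2 h 7 min.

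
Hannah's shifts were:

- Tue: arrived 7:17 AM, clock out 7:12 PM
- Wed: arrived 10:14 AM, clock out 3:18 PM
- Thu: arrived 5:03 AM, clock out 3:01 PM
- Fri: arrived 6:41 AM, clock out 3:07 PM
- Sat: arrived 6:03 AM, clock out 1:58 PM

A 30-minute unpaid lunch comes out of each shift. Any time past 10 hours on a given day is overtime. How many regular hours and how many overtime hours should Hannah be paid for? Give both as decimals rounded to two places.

Regular 39.38 hours, overtime 1.42 hours

Tue: 7:17 AM–7:12 PM = 11 h 55 min; less 30 min break → 11 h 25 min
Wed: 10:14 AM–3:18 PM = 5 h 4 min; less 30 min break → 4 h 34 min
Thu: 5:03 AM–3:01 PM = 9 h 58 min; less 30 min break → 9 h 28 min
Fri: 6:41 AM–3:07 PM = 8 h 26 min; less 30 min break → 7 h 56 min
Sat: 6:03 AM–1:58 PM = 7 h 55 min; less 30 min break → 7 h 25 min
Tue reg 10 h 0 min / OT 1 h 25 min; Wed reg 4 h 34 min / OT 0 h 0 min; Thu reg 9 h 28 min / OT 0 h 0 min; Fri reg 7 h 56 min / OT 0 h 0 min; Sat reg 7 h 25 min / OT 0 h 0 min.
Totals: regular 39 h 23 min, overtime 1 h 25 min.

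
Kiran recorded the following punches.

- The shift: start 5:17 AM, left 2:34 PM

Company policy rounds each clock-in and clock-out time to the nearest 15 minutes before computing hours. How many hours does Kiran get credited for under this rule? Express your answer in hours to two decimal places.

The shift: in 5:17 AM→5:15 AM, out 2:34 PM→2:30 PM; 9 h 15 min

9.25 hours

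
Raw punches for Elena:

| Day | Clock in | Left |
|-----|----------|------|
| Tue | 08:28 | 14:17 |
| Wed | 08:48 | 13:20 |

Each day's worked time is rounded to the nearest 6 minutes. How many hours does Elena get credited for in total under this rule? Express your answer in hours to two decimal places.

10.30 hours

Tue: 08:28–14:17 = 5 h 49 min → rounds to 5 h 48 min
Wed: 08:48–13:20 = 4 h 32 min → rounds to 4 h 30 min
Total credited: 10 h 18 min.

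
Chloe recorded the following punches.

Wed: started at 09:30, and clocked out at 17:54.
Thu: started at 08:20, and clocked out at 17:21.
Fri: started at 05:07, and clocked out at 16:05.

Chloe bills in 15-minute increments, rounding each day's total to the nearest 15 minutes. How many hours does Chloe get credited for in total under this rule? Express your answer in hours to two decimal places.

Wed: 09:30–17:54 = 8 h 24 min → rounds to 8 h 30 min
Thu: 08:20–17:21 = 9 h 1 min → rounds to 9 h 0 min
Fri: 05:07–16:05 = 10 h 58 min → rounds to 11 h 0 min
Total credited: 28 h 30 min.

28.50 hours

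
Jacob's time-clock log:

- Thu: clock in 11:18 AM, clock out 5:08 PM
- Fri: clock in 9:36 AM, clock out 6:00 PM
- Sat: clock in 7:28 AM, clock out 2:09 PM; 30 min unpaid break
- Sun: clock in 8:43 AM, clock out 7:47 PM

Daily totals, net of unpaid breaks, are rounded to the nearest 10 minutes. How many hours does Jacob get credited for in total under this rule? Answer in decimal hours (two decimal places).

Thu: 11:18 AM–5:08 PM = 5 h 50 min → rounds to 5 h 50 min
Fri: 9:36 AM–6:00 PM = 8 h 24 min → rounds to 8 h 20 min
Sat: 7:28 AM–2:09 PM = 6 h 41 min − 30 min = 6 h 11 min → rounds to 6 h 10 min
Sun: 8:43 AM–7:47 PM = 11 h 4 min → rounds to 11 h 0 min
Total credited: 31 h 20 min.

31.33 hours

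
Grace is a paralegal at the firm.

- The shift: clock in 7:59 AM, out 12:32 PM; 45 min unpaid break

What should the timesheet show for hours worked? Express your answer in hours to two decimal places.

The shift: 7:59 AM–12:32 PM = 4 h 33 min; less 45 min break → 3 h 48 min

3.80 hours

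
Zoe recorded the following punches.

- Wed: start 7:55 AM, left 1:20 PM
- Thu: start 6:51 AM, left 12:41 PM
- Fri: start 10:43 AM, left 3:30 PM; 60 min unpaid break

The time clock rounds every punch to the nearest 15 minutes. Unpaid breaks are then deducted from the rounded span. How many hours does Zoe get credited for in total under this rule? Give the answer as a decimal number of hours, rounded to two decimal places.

Wed: in 7:55 AM→8:00 AM, out 1:20 PM→1:15 PM; 5 h 15 min
Thu: in 6:51 AM→6:45 AM, out 12:41 PM→12:45 PM; 6 h 0 min
Fri: in 10:43 AM→10:45 AM, out 3:30 PM→3:30 PM; 4 h 45 min − 60 min = 3 h 45 min
Total credited: 15 h 0 min.

15.00 hours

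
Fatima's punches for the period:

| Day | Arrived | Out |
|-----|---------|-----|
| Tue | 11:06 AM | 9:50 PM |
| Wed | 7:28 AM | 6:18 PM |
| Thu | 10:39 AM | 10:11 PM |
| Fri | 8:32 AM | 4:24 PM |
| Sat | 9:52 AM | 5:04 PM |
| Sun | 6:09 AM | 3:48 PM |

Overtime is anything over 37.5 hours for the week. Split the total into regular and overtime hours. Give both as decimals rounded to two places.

Tue: 11:06 AM–9:50 PM = 10 h 44 min
Wed: 7:28 AM–6:18 PM = 10 h 50 min
Thu: 10:39 AM–10:11 PM = 11 h 32 min
Fri: 8:32 AM–4:24 PM = 7 h 52 min
Sat: 9:52 AM–5:04 PM = 7 h 12 min
Sun: 6:09 AM–3:48 PM = 9 h 39 min
Total worked: 57 h 49 min = 57.82 h.
Threshold 37.5 h → overtime 20 h 19 min, regular 37 h 30 min.

Regular 37.50 hours, overtime 20.32 hours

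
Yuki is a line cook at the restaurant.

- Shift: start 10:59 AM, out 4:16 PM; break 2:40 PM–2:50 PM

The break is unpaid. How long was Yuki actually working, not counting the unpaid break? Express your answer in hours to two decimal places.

5.12 hours

Shift: 10:59 AM–4:16 PM = 5 h 17 min; less 10 min break → 5 h 7 min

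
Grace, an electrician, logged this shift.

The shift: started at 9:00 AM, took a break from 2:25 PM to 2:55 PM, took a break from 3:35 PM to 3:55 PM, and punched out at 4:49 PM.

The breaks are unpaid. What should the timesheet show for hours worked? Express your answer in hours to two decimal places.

The shift: 9:00 AM–4:49 PM = 7 h 49 min; less 50 min break → 6 h 59 min

6.98 hours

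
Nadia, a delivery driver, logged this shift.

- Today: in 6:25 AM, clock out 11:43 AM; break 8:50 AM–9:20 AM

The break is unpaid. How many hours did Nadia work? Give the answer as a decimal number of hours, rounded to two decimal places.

Today: 6:25 AM–11:43 AM = 5 h 18 min; less 30 min break → 4 h 48 min

4.80 hours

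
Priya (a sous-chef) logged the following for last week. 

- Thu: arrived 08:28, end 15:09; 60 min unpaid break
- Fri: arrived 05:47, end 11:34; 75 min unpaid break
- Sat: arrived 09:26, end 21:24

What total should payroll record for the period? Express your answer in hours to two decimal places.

Thu: 08:28–15:09 = 6 h 41 min; less 60 min break → 5 h 41 min
Fri: 05:47–11:34 = 5 h 47 min; less 75 min break → 4 h 32 min
Sat: 09:26–21:24 = 11 h 58 min
Total: 5 h 41 min + 4 h 32 min + 11 h 58 min = 22 h 11 min.

22.18 hours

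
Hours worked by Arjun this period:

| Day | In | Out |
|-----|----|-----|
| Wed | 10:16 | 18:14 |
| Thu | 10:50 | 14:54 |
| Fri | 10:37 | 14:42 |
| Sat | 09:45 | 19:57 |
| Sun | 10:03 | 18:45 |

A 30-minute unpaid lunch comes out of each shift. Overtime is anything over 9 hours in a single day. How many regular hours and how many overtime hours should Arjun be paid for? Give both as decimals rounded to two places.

Wed: 10:16–18:14 = 7 h 58 min; less 30 min break → 7 h 28 min
Thu: 10:50–14:54 = 4 h 4 min; less 30 min break → 3 h 34 min
Fri: 10:37–14:42 = 4 h 5 min; less 30 min break → 3 h 35 min
Sat: 09:45–19:57 = 10 h 12 min; less 30 min break → 9 h 42 min
Sun: 10:03–18:45 = 8 h 42 min; less 30 min break → 8 h 12 min
Wed reg 7 h 28 min / OT 0 h 0 min; Thu reg 3 h 34 min / OT 0 h 0 min; Fri reg 3 h 35 min / OT 0 h 0 min; Sat reg 9 h 0 min / OT 0 h 42 min; Sun reg 8 h 12 min / OT 0 h 0 min.
Totals: regular 31 h 49 min, overtime 0 h 42 min.

Regular 31.82 hours, overtime 0.70 hours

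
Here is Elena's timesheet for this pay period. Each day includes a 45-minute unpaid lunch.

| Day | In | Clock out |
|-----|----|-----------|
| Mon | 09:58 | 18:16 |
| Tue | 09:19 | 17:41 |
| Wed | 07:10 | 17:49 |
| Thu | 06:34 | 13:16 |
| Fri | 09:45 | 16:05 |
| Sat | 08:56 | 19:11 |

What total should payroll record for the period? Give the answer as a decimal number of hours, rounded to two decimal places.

Mon: 09:58–18:16 = 8 h 18 min; less 45 min break → 7 h 33 min
Tue: 09:19–17:41 = 8 h 22 min; less 45 min break → 7 h 37 min
Wed: 07:10–17:49 = 10 h 39 min; less 45 min break → 9 h 54 min
Thu: 06:34–13:16 = 6 h 42 min; less 45 min break → 5 h 57 min
Fri: 09:45–16:05 = 6 h 20 min; less 45 min break → 5 h 35 min
Sat: 08:56–19:11 = 10 h 15 min; less 45 min break → 9 h 30 min
Total: 7 h 33 min + 7 h 37 min + 9 h 54 min + 5 h 57 min + 5 h 35 min + 9 h 30 min = 46 h 6 min.

46.10 hours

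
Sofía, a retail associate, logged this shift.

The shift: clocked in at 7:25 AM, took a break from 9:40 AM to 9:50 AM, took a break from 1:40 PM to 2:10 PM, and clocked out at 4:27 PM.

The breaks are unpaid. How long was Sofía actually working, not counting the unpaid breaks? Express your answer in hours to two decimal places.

8.37 hours

The shift: 7:25 AM–4:27 PM = 9 h 2 min; less 40 min break → 8 h 22 min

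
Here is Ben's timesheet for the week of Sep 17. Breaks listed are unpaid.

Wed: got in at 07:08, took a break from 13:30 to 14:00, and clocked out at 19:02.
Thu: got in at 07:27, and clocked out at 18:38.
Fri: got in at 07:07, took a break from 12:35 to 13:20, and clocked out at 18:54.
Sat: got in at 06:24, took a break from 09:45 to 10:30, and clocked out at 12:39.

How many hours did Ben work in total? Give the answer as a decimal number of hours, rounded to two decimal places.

39.12 hours

Wed: 07:08–19:02 = 11 h 54 min; less 30 min break → 11 h 24 min
Thu: 07:27–18:38 = 11 h 11 min
Fri: 07:07–18:54 = 11 h 47 min; less 45 min break → 11 h 2 min
Sat: 06:24–12:39 = 6 h 15 min; less 45 min break → 5 h 30 min
Total: 11 h 24 min + 11 h 11 min + 11 h 2 min + 5 h 30 min = 39 h 7 min.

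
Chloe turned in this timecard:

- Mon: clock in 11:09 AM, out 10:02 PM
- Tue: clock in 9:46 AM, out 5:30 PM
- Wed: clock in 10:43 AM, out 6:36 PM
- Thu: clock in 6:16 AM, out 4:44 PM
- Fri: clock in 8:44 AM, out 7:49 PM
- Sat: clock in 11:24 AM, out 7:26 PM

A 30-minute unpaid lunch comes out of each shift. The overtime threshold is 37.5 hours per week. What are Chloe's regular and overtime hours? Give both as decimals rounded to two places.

Mon: 11:09 AM–10:02 PM = 10 h 53 min; less 30 min break → 10 h 23 min
Tue: 9:46 AM–5:30 PM = 7 h 44 min; less 30 min break → 7 h 14 min
Wed: 10:43 AM–6:36 PM = 7 h 53 min; less 30 min break → 7 h 23 min
Thu: 6:16 AM–4:44 PM = 10 h 28 min; less 30 min break → 9 h 58 min
Fri: 8:44 AM–7:49 PM = 11 h 5 min; less 30 min break → 10 h 35 min
Sat: 11:24 AM–7:26 PM = 8 h 2 min; less 30 min break → 7 h 32 min
Total worked: 53 h 5 min = 53.08 h.
Threshold 37.5 h → overtime 15 h 35 min, regular 37 h 30 min.

Regular 37.50 hours, overtime 15.58 hours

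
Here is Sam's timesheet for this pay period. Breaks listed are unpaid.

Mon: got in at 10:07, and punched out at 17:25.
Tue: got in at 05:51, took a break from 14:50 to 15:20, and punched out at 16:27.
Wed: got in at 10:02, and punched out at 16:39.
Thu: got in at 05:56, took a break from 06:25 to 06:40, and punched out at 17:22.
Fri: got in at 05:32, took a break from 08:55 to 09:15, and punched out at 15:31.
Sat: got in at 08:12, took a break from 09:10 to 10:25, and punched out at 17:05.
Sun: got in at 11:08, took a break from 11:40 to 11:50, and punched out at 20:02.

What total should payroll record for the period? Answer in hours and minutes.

61 h 13 min

Mon: 10:07–17:25 = 7 h 18 min
Tue: 05:51–16:27 = 10 h 36 min; less 30 min break → 10 h 6 min
Wed: 10:02–16:39 = 6 h 37 min
Thu: 05:56–17:22 = 11 h 26 min; less 15 min break → 11 h 11 min
Fri: 05:32–15:31 = 9 h 59 min; less 20 min break → 9 h 39 min
Sat: 08:12–17:05 = 8 h 53 min; less 75 min break → 7 h 38 min
Sun: 11:08–20:02 = 8 h 54 min; less 10 min break → 8 h 44 min
Total: 7 h 18 min + 10 h 6 min + 6 h 37 min + 11 h 11 min + 9 h 39 min + 7 h 38 min + 8 h 44 min = 61 h 13 min.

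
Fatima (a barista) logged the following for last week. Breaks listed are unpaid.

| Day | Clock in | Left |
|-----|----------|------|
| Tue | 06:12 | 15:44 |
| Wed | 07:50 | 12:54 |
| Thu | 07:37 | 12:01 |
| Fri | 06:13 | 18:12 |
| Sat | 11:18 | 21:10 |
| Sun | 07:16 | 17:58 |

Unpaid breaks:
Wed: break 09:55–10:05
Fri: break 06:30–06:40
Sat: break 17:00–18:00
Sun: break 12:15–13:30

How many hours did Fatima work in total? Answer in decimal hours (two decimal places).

Tue: 06:12–15:44 = 9 h 32 min
Wed: 07:50–12:54 = 5 h 4 min; less 10 min break → 4 h 54 min
Thu: 07:37–12:01 = 4 h 24 min
Fri: 06:13–18:12 = 11 h 59 min; less 10 min break → 11 h 49 min
Sat: 11:18–21:10 = 9 h 52 min; less 60 min break → 8 h 52 min
Sun: 07:16–17:58 = 10 h 42 min; less 75 min break → 9 h 27 min
Total: 9 h 32 min + 4 h 54 min + 4 h 24 min + 11 h 49 min + 8 h 52 min + 9 h 27 min = 48 h 58 min.

48.97 hours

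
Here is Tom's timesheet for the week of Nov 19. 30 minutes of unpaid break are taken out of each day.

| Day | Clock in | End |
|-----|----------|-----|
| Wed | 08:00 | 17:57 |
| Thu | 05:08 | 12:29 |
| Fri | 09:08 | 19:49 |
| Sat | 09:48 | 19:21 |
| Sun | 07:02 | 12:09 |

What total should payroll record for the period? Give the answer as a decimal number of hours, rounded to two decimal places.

Wed: 08:00–17:57 = 9 h 57 min; less 30 min break → 9 h 27 min
Thu: 05:08–12:29 = 7 h 21 min; less 30 min break → 6 h 51 min
Fri: 09:08–19:49 = 10 h 41 min; less 30 min break → 10 h 11 min
Sat: 09:48–19:21 = 9 h 33 min; less 30 min break → 9 h 3 min
Sun: 07:02–12:09 = 5 h 7 min; less 30 min break → 4 h 37 min
Total: 9 h 27 min + 6 h 51 min + 10 h 11 min + 9 h 3 min + 4 h 37 min = 40 h 9 min.

40.15 hours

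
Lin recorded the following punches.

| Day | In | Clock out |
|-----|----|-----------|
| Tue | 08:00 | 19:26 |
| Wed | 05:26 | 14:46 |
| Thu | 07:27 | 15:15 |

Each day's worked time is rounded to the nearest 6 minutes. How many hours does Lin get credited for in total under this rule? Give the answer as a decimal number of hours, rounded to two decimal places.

Tue: 08:00–19:26 = 11 h 26 min → rounds to 11 h 24 min
Wed: 05:26–14:46 = 9 h 20 min → rounds to 9 h 18 min
Thu: 07:27–15:15 = 7 h 48 min → rounds to 7 h 48 min
Total credited: 28 h 30 min.

28.50 hours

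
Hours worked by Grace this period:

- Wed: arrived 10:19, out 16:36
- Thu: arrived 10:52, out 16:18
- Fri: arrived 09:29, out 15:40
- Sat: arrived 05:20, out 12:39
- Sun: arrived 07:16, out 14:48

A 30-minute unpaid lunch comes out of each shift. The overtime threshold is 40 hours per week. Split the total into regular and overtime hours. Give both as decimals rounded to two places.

Wed: 10:19–16:36 = 6 h 17 min; less 30 min break → 5 h 47 min
Thu: 10:52–16:18 = 5 h 26 min; less 30 min break → 4 h 56 min
Fri: 09:29–15:40 = 6 h 11 min; less 30 min break → 5 h 41 min
Sat: 05:20–12:39 = 7 h 19 min; less 30 min break → 6 h 49 min
Sun: 07:16–14:48 = 7 h 32 min; less 30 min break → 7 h 2 min
Total worked: 30 h 15 min = 30.25 h.
Threshold 40 h → overtime 0 h 0 min, regular 30 h 15 min.

Regular 30.25 hours, overtime 0.00 hours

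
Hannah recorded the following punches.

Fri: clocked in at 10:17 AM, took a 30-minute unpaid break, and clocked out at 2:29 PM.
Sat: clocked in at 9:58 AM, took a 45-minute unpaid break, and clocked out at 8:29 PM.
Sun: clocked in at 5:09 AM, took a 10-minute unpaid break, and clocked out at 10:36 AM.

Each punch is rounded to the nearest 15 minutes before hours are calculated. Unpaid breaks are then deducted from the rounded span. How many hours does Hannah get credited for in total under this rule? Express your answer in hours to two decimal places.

Fri: in 10:17 AM→10:15 AM, out 2:29 PM→2:30 PM; 4 h 15 min − 30 min = 3 h 45 min
Sat: in 9:58 AM→10:00 AM, out 8:29 PM→8:30 PM; 10 h 30 min − 45 min = 9 h 45 min
Sun: in 5:09 AM→5:15 AM, out 10:36 AM→10:30 AM; 5 h 15 min − 10 min = 5 h 5 min
Total credited: 18 h 35 min.

18.58 hours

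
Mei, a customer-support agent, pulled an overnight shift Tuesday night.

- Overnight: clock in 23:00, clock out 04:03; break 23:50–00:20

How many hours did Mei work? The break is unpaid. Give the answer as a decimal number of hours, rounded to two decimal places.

4.55 hours

Overnight: 23:00 → midnight = 1 h 0 min; midnight → 04:03 = 4 h 3 min; span 5 h 3 min; less 30 min break → 4 h 33 min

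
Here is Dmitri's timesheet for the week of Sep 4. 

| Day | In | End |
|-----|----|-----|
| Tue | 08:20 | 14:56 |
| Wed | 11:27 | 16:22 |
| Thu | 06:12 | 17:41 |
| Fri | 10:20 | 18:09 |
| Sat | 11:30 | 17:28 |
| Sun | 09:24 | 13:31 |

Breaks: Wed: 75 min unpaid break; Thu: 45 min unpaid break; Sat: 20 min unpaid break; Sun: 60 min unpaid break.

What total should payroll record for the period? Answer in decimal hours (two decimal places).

37.57 hours

Tue: 08:20–14:56 = 6 h 36 min
Wed: 11:27–16:22 = 4 h 55 min; less 75 min break → 3 h 40 min
Thu: 06:12–17:41 = 11 h 29 min; less 45 min break → 10 h 44 min
Fri: 10:20–18:09 = 7 h 49 min
Sat: 11:30–17:28 = 5 h 58 min; less 20 min break → 5 h 38 min
Sun: 09:24–13:31 = 4 h 7 min; less 60 min break → 3 h 7 min
Total: 6 h 36 min + 3 h 40 min + 10 h 44 min + 7 h 49 min + 5 h 38 min + 3 h 7 min = 37 h 34 min.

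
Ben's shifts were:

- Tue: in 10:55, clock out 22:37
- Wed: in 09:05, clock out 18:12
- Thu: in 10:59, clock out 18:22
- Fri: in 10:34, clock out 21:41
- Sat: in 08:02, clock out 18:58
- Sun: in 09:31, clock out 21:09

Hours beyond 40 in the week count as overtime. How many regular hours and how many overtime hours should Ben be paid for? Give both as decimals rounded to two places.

Tue: 10:55–22:37 = 11 h 42 min
Wed: 09:05–18:12 = 9 h 7 min
Thu: 10:59–18:22 = 7 h 23 min
Fri: 10:34–21:41 = 11 h 7 min
Sat: 08:02–18:58 = 10 h 56 min
Sun: 09:31–21:09 = 11 h 38 min
Total worked: 61 h 53 min = 61.88 h.
Threshold 40 h → overtime 21 h 53 min, regular 40 h 0 min.

Regular 40.00 hours, overtime 21.88 hours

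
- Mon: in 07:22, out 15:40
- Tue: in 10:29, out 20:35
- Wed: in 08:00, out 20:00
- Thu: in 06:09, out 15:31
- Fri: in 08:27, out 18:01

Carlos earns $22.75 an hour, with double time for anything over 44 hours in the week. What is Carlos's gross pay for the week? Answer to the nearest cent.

Mon: 07:22–15:40 = 8 h 18 min
Tue: 10:29–20:35 = 10 h 6 min
Wed: 08:00–20:00 = 12 h 0 min
Thu: 06:09–15:31 = 9 h 22 min
Fri: 08:27–18:01 = 9 h 34 min
Total worked: 49 h 20 min = 2960 min.
Regular 44 h 0 min = 2640 min at $22.75/h; overtime 5 h 20 min = 320 min at $45.50/h.
Pay = (2640 × $22.75 + 320 × $45.50) ÷ 60 = $1243.67.

$1243.67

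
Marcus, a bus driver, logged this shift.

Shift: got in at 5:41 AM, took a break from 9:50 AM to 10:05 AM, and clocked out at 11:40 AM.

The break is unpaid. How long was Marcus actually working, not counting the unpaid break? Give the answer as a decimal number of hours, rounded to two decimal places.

5.73 hours

Shift: 5:41 AM–11:40 AM = 5 h 59 min; less 15 min break → 5 h 44 min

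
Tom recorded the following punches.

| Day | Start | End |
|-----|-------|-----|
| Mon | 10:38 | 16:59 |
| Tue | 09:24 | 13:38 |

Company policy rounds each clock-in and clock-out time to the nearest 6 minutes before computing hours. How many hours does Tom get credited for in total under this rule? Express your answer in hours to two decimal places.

Mon: in 10:38→10:36, out 16:59→17:00; 6 h 24 min
Tue: in 09:24→09:24, out 13:38→13:36; 4 h 12 min
Total credited: 10 h 36 min.

10.60 hours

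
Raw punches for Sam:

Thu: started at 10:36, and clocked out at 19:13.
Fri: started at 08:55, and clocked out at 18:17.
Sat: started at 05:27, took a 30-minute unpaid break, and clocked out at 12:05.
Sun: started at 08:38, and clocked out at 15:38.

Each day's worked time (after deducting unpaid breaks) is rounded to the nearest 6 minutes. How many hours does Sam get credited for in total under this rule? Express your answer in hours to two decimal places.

31.10 hours

Thu: 10:36–19:13 = 8 h 37 min → rounds to 8 h 36 min
Fri: 08:55–18:17 = 9 h 22 min → rounds to 9 h 24 min
Sat: 05:27–12:05 = 6 h 38 min − 30 min = 6 h 8 min → rounds to 6 h 6 min
Sun: 08:38–15:38 = 7 h 0 min → rounds to 7 h 0 min
Total credited: 31 h 6 min.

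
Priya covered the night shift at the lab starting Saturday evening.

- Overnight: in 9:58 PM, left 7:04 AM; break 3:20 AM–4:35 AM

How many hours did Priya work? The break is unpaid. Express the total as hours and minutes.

7 h 51 min

Overnight: 9:58 PM → midnight = 2 h 2 min; midnight → 7:04 AM = 7 h 4 min; span 9 h 6 min; less 75 min break → 7 h 51 min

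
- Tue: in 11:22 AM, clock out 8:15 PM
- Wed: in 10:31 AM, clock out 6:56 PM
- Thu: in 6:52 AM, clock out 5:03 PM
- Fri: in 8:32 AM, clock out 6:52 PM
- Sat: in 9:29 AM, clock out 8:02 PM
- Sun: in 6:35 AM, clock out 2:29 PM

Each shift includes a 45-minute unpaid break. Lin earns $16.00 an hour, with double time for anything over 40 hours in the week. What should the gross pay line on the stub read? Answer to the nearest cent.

$1016.53

Tue: 11:22 AM–8:15 PM = 8 h 53 min; less 45 min break → 8 h 8 min
Wed: 10:31 AM–6:56 PM = 8 h 25 min; less 45 min break → 7 h 40 min
Thu: 6:52 AM–5:03 PM = 10 h 11 min; less 45 min break → 9 h 26 min
Fri: 8:32 AM–6:52 PM = 10 h 20 min; less 45 min break → 9 h 35 min
Sat: 9:29 AM–8:02 PM = 10 h 33 min; less 45 min break → 9 h 48 min
Sun: 6:35 AM–2:29 PM = 7 h 54 min; less 45 min break → 7 h 9 min
Total worked: 51 h 46 min = 3106 min.
Regular 40 h 0 min = 2400 min at $16.00/h; overtime 11 h 46 min = 706 min at $32.00/h.
Pay = (2400 × $16.00 + 706 × $32.00) ÷ 60 = $1016.53.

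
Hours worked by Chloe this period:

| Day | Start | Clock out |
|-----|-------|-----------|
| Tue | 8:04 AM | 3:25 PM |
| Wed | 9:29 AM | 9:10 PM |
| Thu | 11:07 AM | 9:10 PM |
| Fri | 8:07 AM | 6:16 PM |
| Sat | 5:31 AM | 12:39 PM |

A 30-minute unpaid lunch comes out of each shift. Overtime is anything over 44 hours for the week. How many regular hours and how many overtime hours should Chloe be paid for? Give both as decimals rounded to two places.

Regular 43.87 hours, overtime 0.00 hours

Tue: 8:04 AM–3:25 PM = 7 h 21 min; less 30 min break → 6 h 51 min
Wed: 9:29 AM–9:10 PM = 11 h 41 min; less 30 min break → 11 h 11 min
Thu: 11:07 AM–9:10 PM = 10 h 3 min; less 30 min break → 9 h 33 min
Fri: 8:07 AM–6:16 PM = 10 h 9 min; less 30 min break → 9 h 39 min
Sat: 5:31 AM–12:39 PM = 7 h 8 min; less 30 min break → 6 h 38 min
Total worked: 43 h 52 min = 43.87 h.
Threshold 44 h → overtime 0 h 0 min, regular 43 h 52 min.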